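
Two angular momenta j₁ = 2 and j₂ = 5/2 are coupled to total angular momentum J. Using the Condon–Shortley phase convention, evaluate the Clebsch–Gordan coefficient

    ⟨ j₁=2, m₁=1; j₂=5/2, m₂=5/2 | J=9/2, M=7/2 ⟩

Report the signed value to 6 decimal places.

j₁+j₂−J=0  J+j₁−j₂=4  J−j₁+j₂=5  j₁+j₂+J+1=10
(j₁±m₁, j₂±m₂, J±M) = (3,1,5,0,8,1)
P² = 230400
sum k=0..0:
  [0] +1/720 = 1/720
S = 1/720
C² = P²·S² = 4/9 ; C = +0.666667

+√(4/9) = +0.666667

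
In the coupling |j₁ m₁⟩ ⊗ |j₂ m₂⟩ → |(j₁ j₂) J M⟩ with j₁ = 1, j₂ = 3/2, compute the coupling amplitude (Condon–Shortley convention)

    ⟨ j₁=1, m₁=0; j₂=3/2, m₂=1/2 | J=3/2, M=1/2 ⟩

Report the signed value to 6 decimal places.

√[4·1!1!2!/5! · 1!1!2!1!2!1!] = √(4/15)
  +(−1)^0/∏(0,1,1,2,0,0)! = 1/2  (running 1/2)
  +(−1)^1/∏(1,0,0,1,1,1)! = -1  (running -1/2)
⟨..|..⟩ = √(4/15)·(-1/2) = -0.258199

−√(1/15) = -0.258199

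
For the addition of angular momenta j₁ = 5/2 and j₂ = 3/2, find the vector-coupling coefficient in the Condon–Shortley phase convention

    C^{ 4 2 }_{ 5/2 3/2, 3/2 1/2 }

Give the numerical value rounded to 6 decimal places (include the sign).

√[9·0!5!3!/9! · 4!1!2!1!6!2!] = √(8640/7)
  +(−1)^0/∏(0,0,1,2,4,1)! = 1/48  (running 1/48)
⟨..|..⟩ = √(8640/7)·(1/48) = +0.731925

+0.731925  (= +√(15/28))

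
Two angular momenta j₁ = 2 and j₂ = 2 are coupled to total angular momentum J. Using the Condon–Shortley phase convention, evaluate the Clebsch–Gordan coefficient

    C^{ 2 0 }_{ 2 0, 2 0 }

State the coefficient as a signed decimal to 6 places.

j₁+j₂−J=2  J+j₁−j₂=2  J−j₁+j₂=2  j₁+j₂+J+1=7
(j₁±m₁, j₂±m₂, J±M) = (2,2,2,2,2,2)
P² = 32/63
sum k=0..2:
  [0] +1/8 = 1/8
  [1] −1/1 = -1
  [2] +1/8 = 1/8
S = -3/4
C² = P²·S² = 2/7 ; C = -0.534522

-0.534522  (= −√(2/7))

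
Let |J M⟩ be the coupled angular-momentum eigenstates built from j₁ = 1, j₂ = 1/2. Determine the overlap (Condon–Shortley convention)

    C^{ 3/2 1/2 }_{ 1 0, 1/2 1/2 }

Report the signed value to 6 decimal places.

+√(2/3) ≈ +0.816497

j₁+j₂−J=0  J+j₁−j₂=2  J−j₁+j₂=1  j₁+j₂+J+1=4
(j₁±m₁, j₂±m₂, J±M) = (1,1,1,0,2,1)
P² = 2/3
sum k=0..0:
  [0] +1/1 = 1
S = 1
C² = P²·S² = 2/3 ; C = +0.816497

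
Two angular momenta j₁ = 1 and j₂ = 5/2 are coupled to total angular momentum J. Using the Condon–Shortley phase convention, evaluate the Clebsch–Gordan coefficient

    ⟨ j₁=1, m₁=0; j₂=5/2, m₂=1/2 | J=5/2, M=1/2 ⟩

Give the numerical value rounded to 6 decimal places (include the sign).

j₁+j₂−J=1  J+j₁−j₂=1  J−j₁+j₂=4  j₁+j₂+J+1=7
(j₁±m₁, j₂±m₂, J±M) = (1,1,3,2,3,2)
P² = 144/35
sum k=0..1:
  [0] +1/6 = 1/6
  [1] −1/4 = -1/4
S = -1/12
C² = P²·S² = 1/35 ; C = -0.169031

-0.169031  (= −√(1/35))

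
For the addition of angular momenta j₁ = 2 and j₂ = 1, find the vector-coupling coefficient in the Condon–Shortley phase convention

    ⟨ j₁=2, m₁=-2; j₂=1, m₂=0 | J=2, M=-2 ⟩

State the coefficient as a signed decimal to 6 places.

−√(2/3) ≈ -0.816497

triangle: 1!*3!*1!/6! = 6/720
(j±m)!: 0!*4!*1!*1!*0!*4! = 576
prefactor² = (2J+1)*Δ*N² = 24
  k=1: −1/(1!*0!*3!*0!*0!*1!) = -1/6
Σ = -1/6  ⇒  CG² = 24*(-1/6)² = 2/3
CG = −√(2/3) = -0.816497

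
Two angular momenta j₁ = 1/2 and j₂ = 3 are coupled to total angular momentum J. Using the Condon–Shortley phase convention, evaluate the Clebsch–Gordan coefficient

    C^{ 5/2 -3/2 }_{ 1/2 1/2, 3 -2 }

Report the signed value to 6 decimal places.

j₁+j₂−J=1  J+j₁−j₂=0  J−j₁+j₂=5  j₁+j₂+J+1=7
(j₁±m₁, j₂±m₂, J±M) = (1,0,1,5,1,4)
P² = 2880/7
sum k=0..0:
  [0] +1/24 = 1/24
S = 1/24
C² = P²·S² = 5/7 ; C = +0.845154

+√(5/7) = +0.845154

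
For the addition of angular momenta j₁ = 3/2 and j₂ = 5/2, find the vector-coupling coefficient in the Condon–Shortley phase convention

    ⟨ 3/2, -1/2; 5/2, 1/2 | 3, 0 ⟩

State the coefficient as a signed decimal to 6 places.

triangle: 1!*2!*4!/8! = 48/40320
(j±m)!: 1!*2!*3!*2!*3!*3! = 864
prefactor² = (2J+1)*Δ*N² = 36/5
  k=0: +1/(0!*1!*2!*3!*0!*1!) = 1/12
  k=1: −1/(1!*0!*1!*2!*1!*2!) = -1/4
Σ = -1/6  ⇒  CG² = 36/5*(-1/6)² = 1/5
CG = −√(1/5) = -0.447214

−√(1/5) = -0.447214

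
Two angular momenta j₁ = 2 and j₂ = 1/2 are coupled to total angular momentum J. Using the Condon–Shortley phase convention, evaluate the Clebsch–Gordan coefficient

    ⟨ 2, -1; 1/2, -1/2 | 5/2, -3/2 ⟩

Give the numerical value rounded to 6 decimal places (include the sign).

triangle: 0!×4!×1!/6! = 24/720
(j±m)!: 1!×3!×0!×1!×1!×4! = 144
prefactor² = (2J+1)×Δ×N² = 144/5
  k=0: +1/(0!×0!×3!×0!×1!×1!) = 1/6
Σ = 1/6  ⇒  CG² = 144/5×1/6² = 4/5
CG = +√(4/5) = +0.894427

+0.894427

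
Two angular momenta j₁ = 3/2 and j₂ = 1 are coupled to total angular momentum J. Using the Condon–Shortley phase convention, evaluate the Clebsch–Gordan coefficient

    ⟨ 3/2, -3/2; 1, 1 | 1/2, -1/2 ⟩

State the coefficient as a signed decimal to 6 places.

j₁+j₂−J=2  J+j₁−j₂=1  J−j₁+j₂=0  j₁+j₂+J+1=4
(j₁±m₁, j₂±m₂, J±M) = (0,3,2,0,0,1)
P² = 2
sum k=2..2:
  [2] +1/2 = 1/2
S = 1/2
C² = P²·S² = 1/2 ; C = +0.707107

+√(1/2) ≈ +0.707107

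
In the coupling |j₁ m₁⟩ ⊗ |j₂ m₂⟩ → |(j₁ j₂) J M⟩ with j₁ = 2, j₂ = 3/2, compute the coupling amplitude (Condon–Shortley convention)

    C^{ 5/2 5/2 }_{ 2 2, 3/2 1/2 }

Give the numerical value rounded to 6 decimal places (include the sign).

+√(4/7) = +0.755929

j₁+j₂−J=1  J+j₁−j₂=3  J−j₁+j₂=2  j₁+j₂+J+1=7
(j₁±m₁, j₂±m₂, J±M) = (4,0,2,1,5,0)
P² = 576/7
sum k=0..0:
  [0] +1/12 = 1/12
S = 1/12
C² = P²·S² = 4/7 ; C = +0.755929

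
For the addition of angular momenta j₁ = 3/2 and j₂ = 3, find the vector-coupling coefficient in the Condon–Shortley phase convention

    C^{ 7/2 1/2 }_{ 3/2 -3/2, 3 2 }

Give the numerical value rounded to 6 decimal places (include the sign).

j₁+j₂−J=1  J+j₁−j₂=2  J−j₁+j₂=5  j₁+j₂+J+1=9
(j₁±m₁, j₂±m₂, J±M) = (0,3,5,1,4,3)
P² = 3840/7
sum k=1..1:
  [1] −1/48 = -1/48
S = -1/48
C² = P²·S² = 5/21 ; C = -0.487950

−√(5/21) = -0.487950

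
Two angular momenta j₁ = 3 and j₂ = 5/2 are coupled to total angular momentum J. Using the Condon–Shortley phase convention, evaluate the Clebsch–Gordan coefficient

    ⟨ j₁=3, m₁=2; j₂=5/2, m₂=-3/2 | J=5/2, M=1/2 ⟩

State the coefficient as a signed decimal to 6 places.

√[6·3!3!2!/9! · 5!1!1!4!3!2!] = √(288/7)
  +(−1)^0/∏(0,3,1,1,2,1)! = 1/12  (running 1/12)
  +(−1)^1/∏(1,2,0,0,3,2)! = -1/24  (running 1/24)
⟨..|..⟩ = √(288/7)·(1/24) = +0.267261

+0.267261  (= +√(1/14))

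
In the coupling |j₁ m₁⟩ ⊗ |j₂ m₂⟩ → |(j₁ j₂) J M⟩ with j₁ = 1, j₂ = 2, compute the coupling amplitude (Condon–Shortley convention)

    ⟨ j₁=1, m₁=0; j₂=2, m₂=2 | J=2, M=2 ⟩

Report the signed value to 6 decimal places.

-0.816497

j₁+j₂−J=1  J+j₁−j₂=1  J−j₁+j₂=3  j₁+j₂+J+1=6
(j₁±m₁, j₂±m₂, J±M) = (1,1,4,0,4,0)
P² = 24
sum k=1..1:
  [1] −1/6 = -1/6
S = -1/6
C² = P²·S² = 2/3 ; C = -0.816497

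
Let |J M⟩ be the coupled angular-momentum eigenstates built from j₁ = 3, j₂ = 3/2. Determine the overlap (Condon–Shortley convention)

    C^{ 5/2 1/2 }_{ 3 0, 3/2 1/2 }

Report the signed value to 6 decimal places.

j₁+j₂−J=2  J+j₁−j₂=4  J−j₁+j₂=1  j₁+j₂+J+1=8
(j₁±m₁, j₂±m₂, J±M) = (3,3,2,1,3,2)
P² = 216/35
sum k=1..2:
  [1] −1/4 = -1/4
  [2] +1/12 = 1/12
S = -1/6
C² = P²·S² = 6/35 ; C = -0.414039

−√(6/35) ≈ -0.414039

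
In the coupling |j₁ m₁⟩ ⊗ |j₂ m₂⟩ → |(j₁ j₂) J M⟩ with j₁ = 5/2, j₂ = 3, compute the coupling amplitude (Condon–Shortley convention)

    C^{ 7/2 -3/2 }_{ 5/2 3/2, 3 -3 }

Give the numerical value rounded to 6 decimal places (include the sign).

√[8·2!3!4!/10! · 4!1!0!6!2!5!] = √(18432/7)
  +(−1)^0/∏(0,2,1,0,2,4)! = 1/96  (running 1/96)
⟨..|..⟩ = √(18432/7)·(1/96) = +0.534522

+0.534522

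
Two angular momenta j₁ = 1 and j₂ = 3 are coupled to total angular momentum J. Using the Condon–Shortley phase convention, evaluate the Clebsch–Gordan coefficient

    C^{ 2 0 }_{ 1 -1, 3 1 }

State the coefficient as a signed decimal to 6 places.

√[5·2!0!4!/7! · 0!2!4!2!2!2!] = √(128/7)
  +(−1)^2/∏(2,0,0,2,0,2)! = 1/8  (running 1/8)
⟨..|..⟩ = √(128/7)·(1/8) = +0.534522

+√(2/7) = +0.534522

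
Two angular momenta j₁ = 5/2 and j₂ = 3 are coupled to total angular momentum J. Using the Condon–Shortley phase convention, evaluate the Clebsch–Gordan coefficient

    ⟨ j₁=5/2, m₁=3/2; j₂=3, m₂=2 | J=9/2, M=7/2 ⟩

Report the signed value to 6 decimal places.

−√(1/99) = -0.100504

j₁+j₂−J=1  J+j₁−j₂=4  J−j₁+j₂=5  j₁+j₂+J+1=11
(j₁±m₁, j₂±m₂, J±M) = (4,1,5,1,8,1)
P² = 921600/11
sum k=0..1:
  [0] +1/720 = 1/720
  [1] −1/576 = -1/576
S = -1/2880
C² = P²·S² = 1/99 ; C = -0.100504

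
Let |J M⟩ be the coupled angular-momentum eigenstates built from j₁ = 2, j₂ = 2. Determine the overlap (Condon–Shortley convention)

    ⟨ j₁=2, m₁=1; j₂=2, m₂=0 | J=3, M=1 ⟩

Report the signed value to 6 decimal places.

+√(1/5) ≈ +0.447214

√[7·1!3!3!/8! · 3!1!2!2!4!2!] = √(36/5)
  +(−1)^0/∏(0,1,1,2,2,1)! = 1/4  (running 1/4)
  +(−1)^1/∏(1,0,0,1,3,2)! = -1/12  (running 1/6)
⟨..|..⟩ = √(36/5)·(1/6) = +0.447214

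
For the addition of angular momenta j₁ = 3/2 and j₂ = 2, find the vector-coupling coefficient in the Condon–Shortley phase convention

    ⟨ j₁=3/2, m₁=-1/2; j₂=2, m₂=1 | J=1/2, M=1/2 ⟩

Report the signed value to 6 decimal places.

+√(3/10) ≈ +0.547723

√[2·3!0!1!/5! · 1!2!3!1!1!0!] = √(6/5)
  +(−1)^2/∏(2,1,0,1,0,0)! = 1/2  (running 1/2)
⟨..|..⟩ = √(6/5)·(1/2) = +0.547723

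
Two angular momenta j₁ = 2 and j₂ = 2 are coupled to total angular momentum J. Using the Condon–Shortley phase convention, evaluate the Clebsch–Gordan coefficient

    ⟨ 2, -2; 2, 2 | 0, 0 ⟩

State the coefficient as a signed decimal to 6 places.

j₁+j₂−J=4  J+j₁−j₂=0  J−j₁+j₂=0  j₁+j₂+J+1=5
(j₁±m₁, j₂±m₂, J±M) = (0,4,4,0,0,0)
P² = 576/5
sum k=4..4:
  [4] +1/24 = 1/24
S = 1/24
C² = P²·S² = 1/5 ; C = +0.447214

+√(1/5) ≈ +0.447214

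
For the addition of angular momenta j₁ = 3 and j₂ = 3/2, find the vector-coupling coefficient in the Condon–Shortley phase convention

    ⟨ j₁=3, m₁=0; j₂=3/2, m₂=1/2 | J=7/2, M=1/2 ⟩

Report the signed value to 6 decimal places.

−√(2/21) ≈ -0.308607

j₁+j₂−J=1  J+j₁−j₂=5  J−j₁+j₂=2  j₁+j₂+J+1=9
(j₁±m₁, j₂±m₂, J±M) = (3,3,2,1,4,3)
P² = 384/7
sum k=0..1:
  [0] +1/24 = 1/24
  [1] −1/12 = -1/12
S = -1/24
C² = P²·S² = 2/21 ; C = -0.308607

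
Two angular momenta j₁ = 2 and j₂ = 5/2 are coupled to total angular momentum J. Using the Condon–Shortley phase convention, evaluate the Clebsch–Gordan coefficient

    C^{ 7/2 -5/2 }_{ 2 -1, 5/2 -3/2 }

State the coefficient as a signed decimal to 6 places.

triangle: 1!*3!*4!/9! = 144/362880
(j±m)!: 1!*3!*1!*4!*1!*6! = 103680
prefactor² = (2J+1)*Δ*N² = 2304/7
  k=0: +1/(0!*1!*3!*1!*0!*3!) = 1/36
  k=1: −1/(1!*0!*2!*0!*1!*4!) = -1/48
Σ = 1/144  ⇒  CG² = 2304/7*1/144² = 1/63
CG = +√(1/63) = +0.125988

+0.125988  (= +√(1/63))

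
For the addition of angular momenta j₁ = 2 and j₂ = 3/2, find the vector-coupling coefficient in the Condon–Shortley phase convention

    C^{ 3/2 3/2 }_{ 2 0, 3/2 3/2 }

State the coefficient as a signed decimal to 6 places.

j₁+j₂−J=2  J+j₁−j₂=2  J−j₁+j₂=1  j₁+j₂+J+1=6
(j₁±m₁, j₂±m₂, J±M) = (2,2,3,0,3,0)
P² = 16/5
sum k=2..2:
  [2] +1/4 = 1/4
S = 1/4
C² = P²·S² = 1/5 ; C = +0.447214

+0.447214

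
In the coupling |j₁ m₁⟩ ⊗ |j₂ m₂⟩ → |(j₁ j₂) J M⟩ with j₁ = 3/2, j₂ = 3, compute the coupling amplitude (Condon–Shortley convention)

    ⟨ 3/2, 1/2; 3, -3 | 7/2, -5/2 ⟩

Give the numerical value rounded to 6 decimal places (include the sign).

+0.617213  (= +√(8/21))

triangle: 1!·2!·5!/9! = 240/362880
(j±m)!: 2!·1!·0!·6!·1!·6! = 1036800
prefactor² = (2J+1)·Δ·N² = 38400/7
  k=0: +1/(0!·1!·1!·0!·1!·5!) = 1/120
Σ = 1/120  ⇒  CG² = 38400/7·1/120² = 8/21
CG = +√(8/21) = +0.617213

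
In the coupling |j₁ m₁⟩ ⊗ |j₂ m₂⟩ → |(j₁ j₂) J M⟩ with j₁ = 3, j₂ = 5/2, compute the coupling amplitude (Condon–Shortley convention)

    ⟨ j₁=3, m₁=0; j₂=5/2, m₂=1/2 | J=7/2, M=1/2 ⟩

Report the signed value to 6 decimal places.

−√(4/21) = -0.436436

triangle: 2!*4!*3!/10! = 288/3628800
(j±m)!: 3!*3!*3!*2!*4!*3! = 62208
prefactor² = (2J+1)*Δ*N² = 6912/175
  k=0: +1/(0!*2!*3!*3!*1!*0!) = 1/72
  k=1: −1/(1!*1!*2!*2!*2!*1!) = -1/8
  k=2: +1/(2!*0!*1!*1!*3!*2!) = 1/24
Σ = -5/72  ⇒  CG² = 6912/175*(-5/72)² = 4/21
CG = −√(4/21) = -0.436436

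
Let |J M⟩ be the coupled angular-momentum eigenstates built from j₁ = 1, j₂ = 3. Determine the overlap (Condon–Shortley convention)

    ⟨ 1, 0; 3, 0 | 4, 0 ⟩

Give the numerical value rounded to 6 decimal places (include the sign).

√[9·0!2!6!/9! · 1!1!3!3!4!4!] = √(5184/7)
  +(−1)^0/∏(0,0,1,3,1,3)! = 1/36  (running 1/36)
⟨..|..⟩ = √(5184/7)·(1/36) = +0.755929

+0.755929  (= +√(4/7))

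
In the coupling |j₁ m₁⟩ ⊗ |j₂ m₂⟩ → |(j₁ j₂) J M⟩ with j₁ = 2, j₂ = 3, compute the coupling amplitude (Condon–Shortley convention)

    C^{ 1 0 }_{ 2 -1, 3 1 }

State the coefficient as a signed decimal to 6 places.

√[3·4!0!2!/7! · 1!3!4!2!1!1!] = √(288/35)
  +(−1)^3/∏(3,1,0,1,0,1)! = -1/6  (running -1/6)
⟨..|..⟩ = √(288/35)·(-1/6) = -0.478091

−√(8/35) = -0.478091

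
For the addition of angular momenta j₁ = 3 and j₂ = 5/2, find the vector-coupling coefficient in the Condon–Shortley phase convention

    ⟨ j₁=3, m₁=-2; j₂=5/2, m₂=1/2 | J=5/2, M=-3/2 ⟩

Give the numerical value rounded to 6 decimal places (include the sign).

√[6·3!3!2!/9! · 1!5!3!2!1!4!] = √(288/7)
  +(−1)^2/∏(2,1,3,1,0,1)! = 1/12  (running 1/12)
  +(−1)^3/∏(3,0,2,0,1,2)! = -1/24  (running 1/24)
⟨..|..⟩ = √(288/7)·(1/24) = +0.267261

+0.267261  (= +√(1/14))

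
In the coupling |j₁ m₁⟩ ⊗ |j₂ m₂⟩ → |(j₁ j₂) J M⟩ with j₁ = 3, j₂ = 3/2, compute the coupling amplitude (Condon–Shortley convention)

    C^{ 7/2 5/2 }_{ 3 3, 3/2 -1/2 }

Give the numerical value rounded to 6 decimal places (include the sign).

triangle: 1!*5!*2!/9! = 240/362880
(j±m)!: 6!*0!*1!*2!*6!*1! = 1036800
prefactor² = (2J+1)*Δ*N² = 38400/7
  k=0: +1/(0!*1!*0!*1!*5!*1!) = 1/120
Σ = 1/120  ⇒  CG² = 38400/7*1/120² = 8/21
CG = +√(8/21) = +0.617213

+0.617213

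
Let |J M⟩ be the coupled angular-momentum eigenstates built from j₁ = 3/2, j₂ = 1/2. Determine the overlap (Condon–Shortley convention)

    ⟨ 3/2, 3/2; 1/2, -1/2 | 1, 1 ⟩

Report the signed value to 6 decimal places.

√[3·1!2!0!/4! · 3!0!0!1!2!0!] = √(3)
  +(−1)^0/∏(0,1,0,0,2,0)! = 1/2  (running 1/2)
⟨..|..⟩ = √(3)·(1/2) = +0.866025

+0.866025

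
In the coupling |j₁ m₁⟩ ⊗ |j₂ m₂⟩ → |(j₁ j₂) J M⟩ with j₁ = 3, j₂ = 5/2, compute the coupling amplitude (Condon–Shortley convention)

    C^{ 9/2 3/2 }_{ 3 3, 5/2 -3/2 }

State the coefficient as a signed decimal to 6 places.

j₁+j₂−J=1  J+j₁−j₂=5  J−j₁+j₂=4  j₁+j₂+J+1=11
(j₁±m₁, j₂±m₂, J±M) = (6,0,1,4,6,3)
P² = 4147200/77
sum k=0..0:
  [0] +1/720 = 1/720
S = 1/720
C² = P²·S² = 8/77 ; C = +0.322329

+√(8/77) = +0.322329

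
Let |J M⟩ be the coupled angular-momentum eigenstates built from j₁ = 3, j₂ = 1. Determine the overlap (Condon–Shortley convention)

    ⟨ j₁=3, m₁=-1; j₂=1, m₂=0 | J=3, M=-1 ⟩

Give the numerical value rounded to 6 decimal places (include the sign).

−√(1/12) = -0.288675

√[7·1!5!1!/8! · 2!4!1!1!2!4!] = √(48)
  +(−1)^0/∏(0,1,4,1,1,0)! = 1/24  (running 1/24)
  +(−1)^1/∏(1,0,3,0,2,1)! = -1/12  (running -1/24)
⟨..|..⟩ = √(48)·(-1/24) = -0.288675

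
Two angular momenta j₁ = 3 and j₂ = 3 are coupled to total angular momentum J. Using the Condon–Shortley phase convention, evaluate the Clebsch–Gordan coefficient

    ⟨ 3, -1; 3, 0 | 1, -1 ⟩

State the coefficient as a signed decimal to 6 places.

√[3·5!1!1!/8! · 2!4!3!3!0!2!] = √(216/7)
  +(−1)^3/∏(3,2,1,0,0,1)! = -1/12  (running -1/12)
⟨..|..⟩ = √(216/7)·(-1/12) = -0.462910

-0.462910  (= −√(3/14))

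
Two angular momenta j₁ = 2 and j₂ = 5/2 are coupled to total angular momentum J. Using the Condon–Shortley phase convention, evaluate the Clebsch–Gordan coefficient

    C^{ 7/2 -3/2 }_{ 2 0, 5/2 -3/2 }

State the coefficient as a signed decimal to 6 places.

triangle: 1!·3!·4!/9! = 144/362880
(j±m)!: 2!·2!·1!·4!·2!·5! = 23040
prefactor² = (2J+1)·Δ·N² = 512/7
  k=0: +1/(0!·1!·2!·1!·1!·3!) = 1/12
  k=1: −1/(1!·0!·1!·0!·2!·4!) = -1/48
Σ = 1/16  ⇒  CG² = 512/7·1/16² = 2/7
CG = +√(2/7) = +0.534522

+√(2/7) ≈ +0.534522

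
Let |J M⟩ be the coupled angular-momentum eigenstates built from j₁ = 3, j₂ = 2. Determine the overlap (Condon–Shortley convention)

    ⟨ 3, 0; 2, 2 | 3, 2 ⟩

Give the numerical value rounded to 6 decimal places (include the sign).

j₁+j₂−J=2  J+j₁−j₂=4  J−j₁+j₂=2  j₁+j₂+J+1=9
(j₁±m₁, j₂±m₂, J±M) = (3,3,4,0,5,1)
P² = 192
sum k=2..2:
  [2] +1/24 = 1/24
S = 1/24
C² = P²·S² = 1/3 ; C = +0.577350

+0.577350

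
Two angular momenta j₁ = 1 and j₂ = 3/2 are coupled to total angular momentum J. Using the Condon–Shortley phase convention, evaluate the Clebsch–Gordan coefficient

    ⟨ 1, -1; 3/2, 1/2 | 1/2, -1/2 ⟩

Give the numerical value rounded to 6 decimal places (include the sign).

+√(1/6) = +0.408248

√[2·2!0!1!/4! · 0!2!2!1!0!1!] = √(2/3)
  +(−1)^2/∏(2,0,0,0,0,1)! = 1/2  (running 1/2)
⟨..|..⟩ = √(2/3)·(1/2) = +0.408248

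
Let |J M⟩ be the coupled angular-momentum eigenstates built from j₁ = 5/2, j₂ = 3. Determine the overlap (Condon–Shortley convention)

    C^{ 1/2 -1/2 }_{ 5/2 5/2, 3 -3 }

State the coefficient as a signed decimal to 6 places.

√[2·5!0!1!/7! · 5!0!0!6!0!1!] = √(28800/7)
  +(−1)^0/∏(0,5,0,0,0,1)! = 1/120  (running 1/120)
⟨..|..⟩ = √(28800/7)·(1/120) = +0.534522

+√(2/7) = +0.534522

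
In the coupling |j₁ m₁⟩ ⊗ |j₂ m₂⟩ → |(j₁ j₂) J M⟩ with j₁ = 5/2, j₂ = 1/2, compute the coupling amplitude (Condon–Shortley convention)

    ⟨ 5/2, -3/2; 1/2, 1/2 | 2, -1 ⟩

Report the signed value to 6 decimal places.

triangle: 1!×4!×0!/6! = 24/720
(j±m)!: 1!×4!×1!×0!×1!×3! = 144
prefactor² = (2J+1)×Δ×N² = 24
  k=1: −1/(1!×0!×3!×0!×1!×0!) = -1/6
Σ = -1/6  ⇒  CG² = 24×(-1/6)² = 2/3
CG = −√(2/3) = -0.816497

−√(2/3) = -0.816497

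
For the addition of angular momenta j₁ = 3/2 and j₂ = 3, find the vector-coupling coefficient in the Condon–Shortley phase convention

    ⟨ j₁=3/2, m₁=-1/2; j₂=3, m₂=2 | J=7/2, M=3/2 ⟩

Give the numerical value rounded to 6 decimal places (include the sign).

triangle: 1!*2!*5!/9! = 240/362880
(j±m)!: 1!*2!*5!*1!*5!*2! = 57600
prefactor² = (2J+1)*Δ*N² = 6400/21
  k=0: +1/(0!*1!*2!*5!*0!*0!) = 1/240
  k=1: −1/(1!*0!*1!*4!*1!*1!) = -1/24
Σ = -3/80  ⇒  CG² = 6400/21*(-3/80)² = 3/7
CG = −√(3/7) = -0.654654

-0.654654  (= −√(3/7))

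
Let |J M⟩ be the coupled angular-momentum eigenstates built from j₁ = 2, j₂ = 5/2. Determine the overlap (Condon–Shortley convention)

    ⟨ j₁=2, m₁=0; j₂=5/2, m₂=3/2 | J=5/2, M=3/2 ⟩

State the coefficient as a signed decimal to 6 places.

triangle: 2!*2!*3!/8! = 24/40320
(j±m)!: 2!*2!*4!*1!*4!*1! = 2304
prefactor² = (2J+1)*Δ*N² = 288/35
  k=1: −1/(1!*1!*1!*3!*1!*0!) = -1/6
  k=2: +1/(2!*0!*0!*2!*2!*1!) = 1/8
Σ = -1/24  ⇒  CG² = 288/35*(-1/24)² = 1/70
CG = −√(1/70) = -0.119523

−√(1/70) = -0.119523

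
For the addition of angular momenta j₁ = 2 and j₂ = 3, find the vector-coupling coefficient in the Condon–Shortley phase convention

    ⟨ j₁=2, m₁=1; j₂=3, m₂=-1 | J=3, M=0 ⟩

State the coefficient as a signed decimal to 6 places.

+√(1/30) = +0.182574

√[7·2!2!4!/9! · 3!1!2!4!3!3!] = √(96/5)
  +(−1)^0/∏(0,2,1,2,1,2)! = 1/8  (running 1/8)
  +(−1)^1/∏(1,1,0,1,2,3)! = -1/12  (running 1/24)
⟨..|..⟩ = √(96/5)·(1/24) = +0.182574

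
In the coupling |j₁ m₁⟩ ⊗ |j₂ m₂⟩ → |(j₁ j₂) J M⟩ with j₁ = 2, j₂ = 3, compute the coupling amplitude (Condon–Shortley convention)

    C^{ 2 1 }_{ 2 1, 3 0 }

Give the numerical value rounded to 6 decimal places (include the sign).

triangle: 3!·1!·3!/8! = 36/40320
(j±m)!: 3!·1!·3!·3!·3!·1! = 1296
prefactor² = (2J+1)·Δ·N² = 81/14
  k=0: +1/(0!·3!·1!·3!·0!·0!) = 1/36
  k=1: −1/(1!·2!·0!·2!·1!·1!) = -1/4
Σ = -2/9  ⇒  CG² = 81/14·(-2/9)² = 2/7
CG = −√(2/7) = -0.534522

−√(2/7) ≈ -0.534522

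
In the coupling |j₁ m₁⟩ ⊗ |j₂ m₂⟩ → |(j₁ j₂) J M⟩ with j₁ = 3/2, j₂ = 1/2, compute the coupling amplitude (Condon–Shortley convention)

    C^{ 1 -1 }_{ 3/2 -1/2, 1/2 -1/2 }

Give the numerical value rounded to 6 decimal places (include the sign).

+√(1/4) ≈ +0.500000

j₁+j₂−J=1  J+j₁−j₂=2  J−j₁+j₂=0  j₁+j₂+J+1=4
(j₁±m₁, j₂±m₂, J±M) = (1,2,0,1,0,2)
P² = 1
sum k=0..0:
  [0] +1/2 = 1/2
S = 1/2
C² = P²·S² = 1/4 ; C = +0.500000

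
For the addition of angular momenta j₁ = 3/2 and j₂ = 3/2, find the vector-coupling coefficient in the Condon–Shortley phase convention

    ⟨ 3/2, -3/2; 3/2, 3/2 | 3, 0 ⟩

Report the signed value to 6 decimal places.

+√(1/20) = +0.223607

triangle: 0!·3!·3!/7! = 36/5040
(j±m)!: 0!·3!·3!·0!·3!·3! = 1296
prefactor² = (2J+1)·Δ·N² = 324/5
  k=0: +1/(0!·0!·3!·3!·0!·0!) = 1/36
Σ = 1/36  ⇒  CG² = 324/5·1/36² = 1/20
CG = +√(1/20) = +0.223607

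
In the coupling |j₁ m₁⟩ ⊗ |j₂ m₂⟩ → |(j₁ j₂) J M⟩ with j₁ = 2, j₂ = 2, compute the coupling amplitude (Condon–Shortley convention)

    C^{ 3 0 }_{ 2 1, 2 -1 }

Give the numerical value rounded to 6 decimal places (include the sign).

j₁+j₂−J=1  J+j₁−j₂=3  J−j₁+j₂=3  j₁+j₂+J+1=8
(j₁±m₁, j₂±m₂, J±M) = (3,1,1,3,3,3)
P² = 81/10
sum k=0..1:
  [0] +1/4 = 1/4
  [1] −1/36 = -1/36
S = 2/9
C² = P²·S² = 2/5 ; C = +0.632456

+√(2/5) ≈ +0.632456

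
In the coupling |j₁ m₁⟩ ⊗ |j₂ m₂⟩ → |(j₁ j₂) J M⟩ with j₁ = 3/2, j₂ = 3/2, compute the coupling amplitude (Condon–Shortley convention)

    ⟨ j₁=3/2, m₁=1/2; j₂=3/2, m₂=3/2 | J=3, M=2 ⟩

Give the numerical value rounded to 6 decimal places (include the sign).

j₁+j₂−J=0  J+j₁−j₂=3  J−j₁+j₂=3  j₁+j₂+J+1=7
(j₁±m₁, j₂±m₂, J±M) = (2,1,3,0,5,1)
P² = 72
sum k=0..0:
  [0] +1/12 = 1/12
S = 1/12
C² = P²·S² = 1/2 ; C = +0.707107

+√(1/2) ≈ +0.707107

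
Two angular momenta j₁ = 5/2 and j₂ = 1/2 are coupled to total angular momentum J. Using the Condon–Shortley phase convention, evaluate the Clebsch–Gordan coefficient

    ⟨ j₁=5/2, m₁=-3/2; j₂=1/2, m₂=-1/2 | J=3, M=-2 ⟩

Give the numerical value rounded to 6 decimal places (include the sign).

+0.912871

√[7·0!5!1!/7! · 1!4!0!1!1!5!] = √(480)
  +(−1)^0/∏(0,0,4,0,1,1)! = 1/24  (running 1/24)
⟨..|..⟩ = √(480)·(1/24) = +0.912871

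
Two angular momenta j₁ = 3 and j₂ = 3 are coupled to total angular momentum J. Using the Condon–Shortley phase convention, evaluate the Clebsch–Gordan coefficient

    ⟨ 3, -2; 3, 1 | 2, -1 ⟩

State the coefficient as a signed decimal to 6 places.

−√(5/28) = -0.422577

j₁+j₂−J=4  J+j₁−j₂=2  J−j₁+j₂=2  j₁+j₂+J+1=9
(j₁±m₁, j₂±m₂, J±M) = (1,5,4,2,1,3)
P² = 320/7
sum k=3..4:
  [3] −1/12 = -1/12
  [4] +1/48 = 1/48
S = -1/16
C² = P²·S² = 5/28 ; C = -0.422577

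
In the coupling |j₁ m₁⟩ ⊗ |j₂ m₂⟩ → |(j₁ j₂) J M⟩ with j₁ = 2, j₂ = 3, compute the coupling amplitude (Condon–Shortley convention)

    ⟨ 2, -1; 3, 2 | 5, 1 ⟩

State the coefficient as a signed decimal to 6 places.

+√(4/35) = +0.338062

triangle: 0!·4!·6!/11! = 17280/39916800
(j±m)!: 1!·3!·5!·1!·6!·4! = 12441600
prefactor² = (2J+1)·Δ·N² = 414720/7
  k=0: +1/(0!·0!·3!·5!·1!·1!) = 1/720
Σ = 1/720  ⇒  CG² = 414720/7·1/720² = 4/35
CG = +√(4/35) = +0.338062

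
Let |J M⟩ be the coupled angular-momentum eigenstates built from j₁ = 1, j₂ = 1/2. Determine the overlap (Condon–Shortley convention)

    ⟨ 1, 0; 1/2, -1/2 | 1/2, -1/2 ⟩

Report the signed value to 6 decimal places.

+√(1/3) = +0.577350

√[2·1!1!0!/3! · 1!1!0!1!0!1!] = √(1/3)
  +(−1)^0/∏(0,1,1,0,0,0)! = 1  (running 1)
⟨..|..⟩ = √(1/3)·(1) = +0.577350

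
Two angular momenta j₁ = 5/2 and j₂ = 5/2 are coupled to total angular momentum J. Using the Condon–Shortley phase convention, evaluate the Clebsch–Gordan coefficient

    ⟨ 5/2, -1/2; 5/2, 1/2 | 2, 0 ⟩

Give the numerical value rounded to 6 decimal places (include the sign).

triangle: 3!×2!×2!/8! = 24/40320
(j±m)!: 2!×3!×3!×2!×2!×2! = 576
prefactor² = (2J+1)×Δ×N² = 12/7
  k=1: −1/(1!×2!×2!×2!×0!×0!) = -1/8
  k=2: +1/(2!×1!×1!×1!×1!×1!) = 1/2
  k=3: −1/(3!×0!×0!×0!×2!×2!) = -1/24
Σ = 1/3  ⇒  CG² = 12/7×1/3² = 4/21
CG = +√(4/21) = +0.436436

+√(4/21) ≈ +0.436436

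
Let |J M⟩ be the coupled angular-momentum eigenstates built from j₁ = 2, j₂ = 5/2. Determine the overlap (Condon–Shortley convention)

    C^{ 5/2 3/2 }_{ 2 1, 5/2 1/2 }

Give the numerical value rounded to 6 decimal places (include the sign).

−√(6/35) = -0.414039

√[6·2!2!3!/8! · 3!1!3!2!4!1!] = √(216/35)
  +(−1)^0/∏(0,2,1,3,1,0)! = 1/12  (running 1/12)
  +(−1)^1/∏(1,1,0,2,2,1)! = -1/4  (running -1/6)
⟨..|..⟩ = √(216/35)·(-1/6) = -0.414039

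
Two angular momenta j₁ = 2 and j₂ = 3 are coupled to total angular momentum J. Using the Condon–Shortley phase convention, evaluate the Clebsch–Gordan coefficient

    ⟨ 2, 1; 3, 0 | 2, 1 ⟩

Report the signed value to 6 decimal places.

√[5·3!1!3!/8! · 3!1!3!3!3!1!] = √(81/14)
  +(−1)^0/∏(0,3,1,3,0,0)! = 1/36  (running 1/36)
  +(−1)^1/∏(1,2,0,2,1,1)! = -1/4  (running -2/9)
⟨..|..⟩ = √(81/14)·(-2/9) = -0.534522

-0.534522  (= −√(2/7))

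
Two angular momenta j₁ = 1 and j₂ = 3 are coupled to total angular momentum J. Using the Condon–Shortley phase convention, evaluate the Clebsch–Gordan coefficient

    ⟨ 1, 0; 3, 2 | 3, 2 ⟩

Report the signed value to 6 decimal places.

triangle: 1!×1!×5!/8! = 120/40320
(j±m)!: 1!×1!×5!×1!×5!×1! = 14400
prefactor² = (2J+1)×Δ×N² = 300
  k=0: +1/(0!×1!×1!×5!×0!×0!) = 1/120
  k=1: −1/(1!×0!×0!×4!×1!×1!) = -1/24
Σ = -1/30  ⇒  CG² = 300×(-1/30)² = 1/3
CG = −√(1/3) = -0.577350

−√(1/3) = -0.577350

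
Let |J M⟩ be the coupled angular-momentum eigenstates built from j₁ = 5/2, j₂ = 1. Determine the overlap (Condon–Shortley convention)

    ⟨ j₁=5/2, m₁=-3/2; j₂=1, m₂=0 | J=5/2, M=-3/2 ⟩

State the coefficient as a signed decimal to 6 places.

-0.507093  (= −√(9/35))

j₁+j₂−J=1  J+j₁−j₂=4  J−j₁+j₂=1  j₁+j₂+J+1=7
(j₁±m₁, j₂±m₂, J±M) = (1,4,1,1,1,4)
P² = 576/35
sum k=0..1:
  [0] +1/24 = 1/24
  [1] −1/6 = -1/6
S = -1/8
C² = P²·S² = 9/35 ; C = -0.507093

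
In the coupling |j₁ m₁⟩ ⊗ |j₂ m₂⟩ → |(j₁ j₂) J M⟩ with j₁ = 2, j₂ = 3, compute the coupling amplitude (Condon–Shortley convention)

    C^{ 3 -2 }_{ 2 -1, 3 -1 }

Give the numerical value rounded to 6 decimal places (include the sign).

j₁+j₂−J=2  J+j₁−j₂=2  J−j₁+j₂=4  j₁+j₂+J+1=9
(j₁±m₁, j₂±m₂, J±M) = (1,3,2,4,1,5)
P² = 64
sum k=1..2:
  [1] −1/12 = -1/12
  [2] +1/48 = 1/48
S = -1/16
C² = P²·S² = 1/4 ; C = -0.500000

-0.500000  (= −√(1/4))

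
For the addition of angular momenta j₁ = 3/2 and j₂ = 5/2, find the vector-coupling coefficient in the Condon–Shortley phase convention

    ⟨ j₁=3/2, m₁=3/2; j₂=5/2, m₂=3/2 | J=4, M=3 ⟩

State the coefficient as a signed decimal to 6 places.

triangle: 0!×3!×5!/9! = 720/362880
(j±m)!: 3!×0!×4!×1!×7!×1! = 725760
prefactor² = (2J+1)×Δ×N² = 12960
  k=0: +1/(0!×0!×0!×4!×3!×1!) = 1/144
Σ = 1/144  ⇒  CG² = 12960×1/144² = 5/8
CG = +√(5/8) = +0.790569

+√(5/8) ≈ +0.790569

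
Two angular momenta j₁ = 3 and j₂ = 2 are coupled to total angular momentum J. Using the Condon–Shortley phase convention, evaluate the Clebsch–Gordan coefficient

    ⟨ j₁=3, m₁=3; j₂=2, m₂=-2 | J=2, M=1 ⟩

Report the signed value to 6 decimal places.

+√(5/14) ≈ +0.597614

j₁+j₂−J=3  J+j₁−j₂=3  J−j₁+j₂=1  j₁+j₂+J+1=8
(j₁±m₁, j₂±m₂, J±M) = (6,0,0,4,3,1)
P² = 3240/7
sum k=0..0:
  [0] +1/36 = 1/36
S = 1/36
C² = P²·S² = 5/14 ; C = +0.597614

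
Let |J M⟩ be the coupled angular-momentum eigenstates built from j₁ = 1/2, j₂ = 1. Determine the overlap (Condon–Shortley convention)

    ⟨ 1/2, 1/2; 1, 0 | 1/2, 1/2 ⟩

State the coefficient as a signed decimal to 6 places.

+0.577350  (= +√(1/3))

j₁+j₂−J=1  J+j₁−j₂=0  J−j₁+j₂=1  j₁+j₂+J+1=3
(j₁±m₁, j₂±m₂, J±M) = (1,0,1,1,1,0)
P² = 1/3
sum k=0..0:
  [0] +1/1 = 1
S = 1
C² = P²·S² = 1/3 ; C = +0.577350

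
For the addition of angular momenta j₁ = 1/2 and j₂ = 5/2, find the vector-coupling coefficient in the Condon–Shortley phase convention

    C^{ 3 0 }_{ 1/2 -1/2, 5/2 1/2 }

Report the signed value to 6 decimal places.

j₁+j₂−J=0  J+j₁−j₂=1  J−j₁+j₂=5  j₁+j₂+J+1=7
(j₁±m₁, j₂±m₂, J±M) = (0,1,3,2,3,3)
P² = 72
sum k=0..0:
  [0] +1/12 = 1/12
S = 1/12
C² = P²·S² = 1/2 ; C = +0.707107

+0.707107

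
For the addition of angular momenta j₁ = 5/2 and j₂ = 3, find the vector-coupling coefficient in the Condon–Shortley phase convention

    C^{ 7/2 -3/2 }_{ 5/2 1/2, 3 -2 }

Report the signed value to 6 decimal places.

+√(2/21) = +0.308607

j₁+j₂−J=2  J+j₁−j₂=3  J−j₁+j₂=4  j₁+j₂+J+1=10
(j₁±m₁, j₂±m₂, J±M) = (3,2,1,5,2,5)
P² = 1536/7
sum k=0..1:
  [0] +1/24 = 1/24
  [1] −1/48 = -1/48
S = 1/48
C² = P²·S² = 2/21 ; C = +0.308607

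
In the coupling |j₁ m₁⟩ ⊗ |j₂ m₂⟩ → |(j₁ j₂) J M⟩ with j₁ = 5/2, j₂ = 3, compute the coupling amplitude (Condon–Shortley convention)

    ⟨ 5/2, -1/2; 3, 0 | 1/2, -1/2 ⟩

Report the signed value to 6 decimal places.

−√(1/7) = -0.377964

√[2·5!0!1!/7! · 2!3!3!3!0!1!] = √(144/7)
  +(−1)^3/∏(3,2,0,0,0,1)! = -1/12  (running -1/12)
⟨..|..⟩ = √(144/7)·(-1/12) = -0.377964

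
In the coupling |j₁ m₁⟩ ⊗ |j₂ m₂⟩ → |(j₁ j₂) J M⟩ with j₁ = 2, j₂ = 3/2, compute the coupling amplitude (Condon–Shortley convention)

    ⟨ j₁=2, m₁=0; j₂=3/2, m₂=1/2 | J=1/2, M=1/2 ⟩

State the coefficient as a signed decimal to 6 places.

+0.447214

j₁+j₂−J=3  J+j₁−j₂=1  J−j₁+j₂=0  j₁+j₂+J+1=5
(j₁±m₁, j₂±m₂, J±M) = (2,2,2,1,1,0)
P² = 4/5
sum k=2..2:
  [2] +1/2 = 1/2
S = 1/2
C² = P²·S² = 1/5 ; C = +0.447214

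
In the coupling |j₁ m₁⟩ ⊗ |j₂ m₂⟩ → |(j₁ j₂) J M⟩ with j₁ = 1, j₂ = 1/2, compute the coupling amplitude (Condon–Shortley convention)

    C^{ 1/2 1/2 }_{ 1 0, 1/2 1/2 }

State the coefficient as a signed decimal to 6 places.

−√(1/3) ≈ -0.577350

j₁+j₂−J=1  J+j₁−j₂=1  J−j₁+j₂=0  j₁+j₂+J+1=3
(j₁±m₁, j₂±m₂, J±M) = (1,1,1,0,1,0)
P² = 1/3
sum k=1..1:
  [1] −1/1 = -1
S = -1
C² = P²·S² = 1/3 ; C = -0.577350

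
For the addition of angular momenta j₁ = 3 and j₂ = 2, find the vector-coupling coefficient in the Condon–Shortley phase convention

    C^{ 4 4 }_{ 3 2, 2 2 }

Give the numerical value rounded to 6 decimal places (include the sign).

−√(2/5) ≈ -0.632456

triangle: 1!×5!×3!/10! = 720/3628800
(j±m)!: 5!×1!×4!×0!×8!×0! = 116121600
prefactor² = (2J+1)×Δ×N² = 207360
  k=1: −1/(1!×0!×0!×3!×5!×0!) = -1/720
Σ = -1/720  ⇒  CG² = 207360×(-1/720)² = 2/5
CG = −√(2/5) = -0.632456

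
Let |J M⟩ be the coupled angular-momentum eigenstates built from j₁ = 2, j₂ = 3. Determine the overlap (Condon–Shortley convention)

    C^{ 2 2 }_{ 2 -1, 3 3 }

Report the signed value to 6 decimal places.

−√(5/14) ≈ -0.597614

triangle: 3!·1!·3!/8! = 36/40320
(j±m)!: 1!·3!·6!·0!·4!·0! = 103680
prefactor² = (2J+1)·Δ·N² = 3240/7
  k=3: −1/(3!·0!·0!·3!·1!·0!) = -1/36
Σ = -1/36  ⇒  CG² = 3240/7·(-1/36)² = 5/14
CG = −√(5/14) = -0.597614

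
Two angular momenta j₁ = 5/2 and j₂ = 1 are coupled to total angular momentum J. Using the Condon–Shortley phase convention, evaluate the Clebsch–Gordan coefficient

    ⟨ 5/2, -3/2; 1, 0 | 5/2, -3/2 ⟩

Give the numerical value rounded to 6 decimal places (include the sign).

-0.507093  (= −√(9/35))

√[6·1!4!1!/7! · 1!4!1!1!1!4!] = √(576/35)
  +(−1)^0/∏(0,1,4,1,0,0)! = 1/24  (running 1/24)
  +(−1)^1/∏(1,0,3,0,1,1)! = -1/6  (running -1/8)
⟨..|..⟩ = √(576/35)·(-1/8) = -0.507093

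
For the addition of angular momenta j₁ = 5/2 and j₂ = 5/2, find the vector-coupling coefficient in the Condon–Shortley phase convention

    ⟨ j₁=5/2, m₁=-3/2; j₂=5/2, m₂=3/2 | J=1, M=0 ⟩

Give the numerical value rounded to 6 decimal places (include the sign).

-0.358569

√[3·4!1!1!/7! · 1!4!4!1!1!1!] = √(288/35)
  +(−1)^3/∏(3,1,1,1,0,0)! = -1/6  (running -1/6)
  +(−1)^4/∏(4,0,0,0,1,1)! = 1/24  (running -1/8)
⟨..|..⟩ = √(288/35)·(-1/8) = -0.358569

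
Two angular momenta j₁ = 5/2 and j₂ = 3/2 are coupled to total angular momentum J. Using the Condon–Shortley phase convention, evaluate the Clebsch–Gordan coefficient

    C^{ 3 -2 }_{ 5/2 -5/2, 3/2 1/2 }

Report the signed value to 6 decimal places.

-0.645497

√[7·1!4!2!/8! · 0!5!2!1!1!5!] = √(240)
  +(−1)^1/∏(1,0,4,1,0,1)! = -1/24  (running -1/24)
⟨..|..⟩ = √(240)·(-1/24) = -0.645497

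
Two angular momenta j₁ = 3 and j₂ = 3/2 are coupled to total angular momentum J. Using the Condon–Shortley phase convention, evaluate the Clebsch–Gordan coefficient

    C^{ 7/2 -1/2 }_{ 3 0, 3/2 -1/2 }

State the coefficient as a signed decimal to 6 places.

j₁+j₂−J=1  J+j₁−j₂=5  J−j₁+j₂=2  j₁+j₂+J+1=9
(j₁±m₁, j₂±m₂, J±M) = (3,3,1,2,3,4)
P² = 384/7
sum k=0..1:
  [0] +1/12 = 1/12
  [1] −1/24 = -1/24
S = 1/24
C² = P²·S² = 2/21 ; C = +0.308607

+0.308607  (= +√(2/21))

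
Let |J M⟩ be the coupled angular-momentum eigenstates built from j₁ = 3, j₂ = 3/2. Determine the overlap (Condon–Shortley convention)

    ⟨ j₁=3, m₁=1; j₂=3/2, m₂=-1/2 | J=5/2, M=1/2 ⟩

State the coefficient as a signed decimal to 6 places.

j₁+j₂−J=2  J+j₁−j₂=4  J−j₁+j₂=1  j₁+j₂+J+1=8
(j₁±m₁, j₂±m₂, J±M) = (4,2,1,2,3,2)
P² = 288/35
sum k=0..1:
  [0] +1/8 = 1/8
  [1] −1/6 = -1/6
S = -1/24
C² = P²·S² = 1/70 ; C = -0.119523

-0.119523  (= −√(1/70))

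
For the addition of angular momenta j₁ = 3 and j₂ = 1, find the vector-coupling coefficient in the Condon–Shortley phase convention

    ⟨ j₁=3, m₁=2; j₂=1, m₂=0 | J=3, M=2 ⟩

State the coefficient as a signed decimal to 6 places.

+√(1/3) = +0.577350

j₁+j₂−J=1  J+j₁−j₂=5  J−j₁+j₂=1  j₁+j₂+J+1=8
(j₁±m₁, j₂±m₂, J±M) = (5,1,1,1,5,1)
P² = 300
sum k=0..1:
  [0] +1/24 = 1/24
  [1] −1/120 = -1/120
S = 1/30
C² = P²·S² = 1/3 ; C = +0.577350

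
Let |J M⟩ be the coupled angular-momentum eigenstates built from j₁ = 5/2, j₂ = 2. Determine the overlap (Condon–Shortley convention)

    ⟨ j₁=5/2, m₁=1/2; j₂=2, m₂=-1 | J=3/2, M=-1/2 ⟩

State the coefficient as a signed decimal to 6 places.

-0.487950  (= −√(5/21))

triangle: 3!×2!×1!/7! = 12/5040
(j±m)!: 3!×2!×1!×3!×1!×2! = 144
prefactor² = (2J+1)×Δ×N² = 48/35
  k=0: +1/(0!×3!×2!×1!×0!×0!) = 1/12
  k=1: −1/(1!×2!×1!×0!×1!×1!) = -1/2
Σ = -5/12  ⇒  CG² = 48/35×(-5/12)² = 5/21
CG = −√(5/21) = -0.487950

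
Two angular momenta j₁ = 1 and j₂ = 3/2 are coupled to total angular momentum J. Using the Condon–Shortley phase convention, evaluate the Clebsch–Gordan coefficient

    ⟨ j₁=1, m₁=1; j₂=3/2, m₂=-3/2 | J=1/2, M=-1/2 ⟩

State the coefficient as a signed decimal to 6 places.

j₁+j₂−J=2  J+j₁−j₂=0  J−j₁+j₂=1  j₁+j₂+J+1=4
(j₁±m₁, j₂±m₂, J±M) = (2,0,0,3,0,1)
P² = 2
sum k=0..0:
  [0] +1/2 = 1/2
S = 1/2
C² = P²·S² = 1/2 ; C = +0.707107

+0.707107  (= +√(1/2))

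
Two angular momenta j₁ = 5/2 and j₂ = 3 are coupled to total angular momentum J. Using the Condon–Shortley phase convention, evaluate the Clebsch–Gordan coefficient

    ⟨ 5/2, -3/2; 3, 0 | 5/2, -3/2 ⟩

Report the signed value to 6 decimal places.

+√(7/30) = +0.483046

triangle: 3!·2!·3!/9! = 72/362880
(j±m)!: 1!·4!·3!·3!·1!·4! = 20736
prefactor² = (2J+1)·Δ·N² = 864/35
  k=2: +1/(2!·1!·2!·1!·0!·2!) = 1/8
  k=3: −1/(3!·0!·1!·0!·1!·3!) = -1/36
Σ = 7/72  ⇒  CG² = 864/35·7/72² = 7/30
CG = +√(7/30) = +0.483046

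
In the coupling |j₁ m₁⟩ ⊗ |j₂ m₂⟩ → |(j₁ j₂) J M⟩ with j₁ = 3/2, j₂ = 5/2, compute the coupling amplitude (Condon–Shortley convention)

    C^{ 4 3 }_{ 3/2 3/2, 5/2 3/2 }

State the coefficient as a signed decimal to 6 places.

√[9·0!3!5!/9! · 3!0!4!1!7!1!] = √(12960)
  +(−1)^0/∏(0,0,0,4,3,1)! = 1/144  (running 1/144)
⟨..|..⟩ = √(12960)·(1/144) = +0.790569

+√(5/8) ≈ +0.790569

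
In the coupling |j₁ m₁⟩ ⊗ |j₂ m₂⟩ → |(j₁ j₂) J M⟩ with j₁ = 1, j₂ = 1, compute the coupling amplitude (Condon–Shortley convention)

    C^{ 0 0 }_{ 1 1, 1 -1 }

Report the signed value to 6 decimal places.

√[1·2!0!0!/3! · 2!0!0!2!0!0!] = √(4/3)
  +(−1)^0/∏(0,2,0,0,0,0)! = 1/2  (running 1/2)
⟨..|..⟩ = √(4/3)·(1/2) = +0.577350

+√(1/3) = +0.577350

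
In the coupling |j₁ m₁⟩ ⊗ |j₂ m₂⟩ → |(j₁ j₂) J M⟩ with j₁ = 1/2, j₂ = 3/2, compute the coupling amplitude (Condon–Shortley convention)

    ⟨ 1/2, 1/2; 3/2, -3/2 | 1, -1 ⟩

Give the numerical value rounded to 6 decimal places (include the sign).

√[3·1!0!2!/4! · 1!0!0!3!0!2!] = √(3)
  +(−1)^0/∏(0,1,0,0,0,2)! = 1/2  (running 1/2)
⟨..|..⟩ = √(3)·(1/2) = +0.866025

+0.866025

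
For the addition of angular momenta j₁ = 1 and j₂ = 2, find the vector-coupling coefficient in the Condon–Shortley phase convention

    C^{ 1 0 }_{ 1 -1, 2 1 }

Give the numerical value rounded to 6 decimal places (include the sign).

√[3·2!0!2!/5! · 0!2!3!1!1!1!] = √(6/5)
  +(−1)^2/∏(2,0,0,1,0,1)! = 1/2  (running 1/2)
⟨..|..⟩ = √(6/5)·(1/2) = +0.547723

+√(3/10) ≈ +0.547723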